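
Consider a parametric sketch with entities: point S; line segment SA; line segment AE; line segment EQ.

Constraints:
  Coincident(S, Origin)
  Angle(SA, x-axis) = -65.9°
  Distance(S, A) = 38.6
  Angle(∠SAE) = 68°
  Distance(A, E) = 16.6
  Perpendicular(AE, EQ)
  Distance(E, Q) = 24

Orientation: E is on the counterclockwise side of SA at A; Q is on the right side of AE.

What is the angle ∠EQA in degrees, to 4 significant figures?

34.67°

∠SAE = 68.0°, so AE runs at -65.9° + (180° − 68.0°) = 46.10° from the x-axis; with |AE| = 16.6, E = A + 16.6·(cos 46.10°, sin 46.10°) = (27.27, -23.27). AE is perpendicular to EQ; with |EQ| = 24.0 on the right of AE, Q = E + 24.0·(0.7206, -0.6934) = (44.57, -39.92). Then cos ∠EQA = QE·QA / (|QE||QA|), giving 34.67°.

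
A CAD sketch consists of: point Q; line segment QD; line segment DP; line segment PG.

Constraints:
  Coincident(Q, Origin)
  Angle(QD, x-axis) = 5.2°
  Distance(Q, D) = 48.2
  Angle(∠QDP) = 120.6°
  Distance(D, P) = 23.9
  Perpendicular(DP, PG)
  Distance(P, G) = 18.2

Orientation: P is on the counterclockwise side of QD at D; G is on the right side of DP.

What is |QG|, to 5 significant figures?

76.868

Q is at the origin; QD runs at 5.2° with length 48.2, so D = 48.2·(cos 5.2°, sin 5.2°) = (48.002, 4.3685). ∠QDP = 120.6°, so DP runs at 5.2° + (180° − 120.6°) = 64.600° from the x-axis; with |DP| = 23.9, P = D + 23.9·(cos 64.600°, sin 64.600°) = (58.253, 25.958). The perpendicularity gives PG at right angles to DP; with |PG| = 18.2 on the right of DP, G = P + 18.2·(0.90334, -0.42894) = (74.694, 18.152). Then |QG| = |G − Q| = 76.868.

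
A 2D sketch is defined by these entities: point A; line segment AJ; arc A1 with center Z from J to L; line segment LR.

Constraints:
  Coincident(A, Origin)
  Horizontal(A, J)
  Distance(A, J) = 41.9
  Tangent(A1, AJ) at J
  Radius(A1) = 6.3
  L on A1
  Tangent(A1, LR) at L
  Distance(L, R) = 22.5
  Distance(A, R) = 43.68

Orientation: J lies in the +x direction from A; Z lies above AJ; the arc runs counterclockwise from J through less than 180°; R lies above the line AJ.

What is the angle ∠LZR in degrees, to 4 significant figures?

74.36°

A is at the origin; AJ is horizontal with |AJ| = 41.9 and J on the +x side, so J = (41.90, 0.000). The tangent condition forces ZJ to be normal to AJ, so Z = J + (0, 6.3) = (41.90, 6.300). Since ZL ⟂ LR (tangency), |ZR| = √(6.3² + 22.5²) = 23.37 regardless of where L sits on A1. So R lies on both circle(A, 43.68) and circle(Z, 23.37); the above-AJ intersection is R = (33.45, 28.09). L is the foot of the tangent from R: L = (46.94, 10.08).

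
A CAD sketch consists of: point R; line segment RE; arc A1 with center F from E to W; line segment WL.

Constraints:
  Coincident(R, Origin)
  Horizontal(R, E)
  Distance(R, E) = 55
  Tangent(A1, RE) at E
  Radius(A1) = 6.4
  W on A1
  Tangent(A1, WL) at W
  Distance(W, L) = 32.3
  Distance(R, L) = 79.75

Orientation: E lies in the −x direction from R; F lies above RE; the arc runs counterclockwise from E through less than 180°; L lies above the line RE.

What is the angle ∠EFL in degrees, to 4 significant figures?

149.3°

Checks: |FW| = 6.400 ✓; ∠(FW, WL) = 90.00° ✓; |WL| = 32.30 ✓; |RL| = 79.75 ✓.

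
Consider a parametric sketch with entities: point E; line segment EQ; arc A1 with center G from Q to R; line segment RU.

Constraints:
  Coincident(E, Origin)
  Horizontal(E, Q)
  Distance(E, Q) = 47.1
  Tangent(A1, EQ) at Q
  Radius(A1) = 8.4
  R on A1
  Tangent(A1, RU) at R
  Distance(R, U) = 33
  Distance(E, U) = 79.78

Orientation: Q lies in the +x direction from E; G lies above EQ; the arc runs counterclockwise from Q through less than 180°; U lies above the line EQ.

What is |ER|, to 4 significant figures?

53.71

E is at the origin; EQ is horizontal with |EQ| = 47.1 and Q on the +x side, so Q = (47.10, 0.000). Tangency of A1 to EQ means the radius GQ is perpendicular to EQ, so G = Q + (0, 8.4) = (47.10, 8.400). Since GR ⟂ RU (tangency), |GU| = √(8.4² + 33.0²) = 34.05 regardless of where R sits on A1. So U lies on both circle(E, 79.78) and circle(G, 34.05); the above-EQ intersection is U = (74.44, 28.70). R is the foot of the tangent from U: R = (53.62, 3.100).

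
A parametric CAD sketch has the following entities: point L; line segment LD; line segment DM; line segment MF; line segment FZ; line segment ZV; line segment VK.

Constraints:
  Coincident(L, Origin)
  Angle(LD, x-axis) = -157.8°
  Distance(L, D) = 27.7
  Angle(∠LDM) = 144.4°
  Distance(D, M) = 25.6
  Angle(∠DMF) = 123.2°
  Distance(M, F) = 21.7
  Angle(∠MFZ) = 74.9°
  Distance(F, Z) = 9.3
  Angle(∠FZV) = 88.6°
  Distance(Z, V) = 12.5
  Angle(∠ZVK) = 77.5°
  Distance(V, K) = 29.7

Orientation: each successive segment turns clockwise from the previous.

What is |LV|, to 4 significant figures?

48.09

L is at the origin; LD runs at -157.8° with length 27.7, so D = (-25.65, -10.47). ∠LDM = 144.4° gives DM at 166.6° from the x-axis; with |DM| = 25.6, M = (-50.55, -4.533). ∠DMF = 123.2° gives MF at 109.8° from the x-axis; with |MF| = 21.7, F = (-57.90, 15.88). ∠MFZ = 74.9° gives FZ at 4.700° from the x-axis; with |FZ| = 9.3, Z = (-48.63, 16.65). ∠FZV = 88.6° gives ZV at -86.70° from the x-axis; with |ZV| = 12.5, V = (-47.91, 4.166). Then |LV| = |V − L| = 48.09.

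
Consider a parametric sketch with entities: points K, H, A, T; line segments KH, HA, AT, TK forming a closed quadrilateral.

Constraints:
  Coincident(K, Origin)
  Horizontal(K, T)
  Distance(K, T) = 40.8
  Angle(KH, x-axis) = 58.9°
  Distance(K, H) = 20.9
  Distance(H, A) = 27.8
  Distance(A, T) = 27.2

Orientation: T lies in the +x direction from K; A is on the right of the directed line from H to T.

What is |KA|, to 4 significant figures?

18.05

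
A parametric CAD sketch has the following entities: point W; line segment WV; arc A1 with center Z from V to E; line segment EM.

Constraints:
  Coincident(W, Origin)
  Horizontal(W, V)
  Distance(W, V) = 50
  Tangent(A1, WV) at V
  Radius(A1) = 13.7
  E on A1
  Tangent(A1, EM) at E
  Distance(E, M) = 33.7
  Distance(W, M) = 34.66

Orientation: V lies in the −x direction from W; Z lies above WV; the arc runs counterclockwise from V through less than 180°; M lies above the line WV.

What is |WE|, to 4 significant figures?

39.99

W is at the origin; WV is horizontal with |WV| = 50.0 and V on the −x side, so V = (-50.00, 0.000). Tangency of A1 to WV means the radius ZV is perpendicular to WV, so Z = V + (0, 13.7) = (-50.00, 13.70). Since ZE ⟂ EM (tangency), |ZM| = √(13.7² + 33.7²) = 36.38 regardless of where E sits on A1. So M lies on both circle(W, 34.66) and circle(Z, 36.38); the above-WV intersection is M = (-17.45, 29.95). E is the foot of the tangent from M: E = (-39.72, 4.649).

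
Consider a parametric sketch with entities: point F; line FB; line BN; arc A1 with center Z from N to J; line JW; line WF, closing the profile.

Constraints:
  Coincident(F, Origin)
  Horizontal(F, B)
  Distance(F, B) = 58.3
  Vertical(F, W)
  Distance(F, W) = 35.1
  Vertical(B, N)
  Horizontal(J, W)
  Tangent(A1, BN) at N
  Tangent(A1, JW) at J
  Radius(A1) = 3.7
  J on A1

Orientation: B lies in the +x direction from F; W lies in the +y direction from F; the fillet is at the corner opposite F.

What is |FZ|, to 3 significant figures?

63.0

F is at the origin; FB is horizontal with |FB| = 58.3 and B on the +x side, so B = (58.3, 0.00). F and W share the same x with |FW| = 35.1 and W on the +y side, so W = (0.00, 35.1). The virtual corner opposite F is at (58.3, 35.1). Since A1 is tangent to BN there, ZN ⟂ BN and tangency of A1 to JW means the radius ZJ is perpendicular to JW, with radius 3.7, so the center Z sits 3.7 in from both sides at Z = (54.6, 31.4). Then |FZ| = |Z − F| = 63.0.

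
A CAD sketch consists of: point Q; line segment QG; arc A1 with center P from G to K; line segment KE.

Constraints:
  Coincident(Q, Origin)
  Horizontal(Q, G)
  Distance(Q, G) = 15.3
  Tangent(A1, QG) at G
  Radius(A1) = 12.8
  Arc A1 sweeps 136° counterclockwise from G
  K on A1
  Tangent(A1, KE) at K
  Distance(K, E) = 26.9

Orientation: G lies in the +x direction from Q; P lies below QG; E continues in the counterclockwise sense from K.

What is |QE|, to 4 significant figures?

48.16

On A1, G sits at bearing 90° from P; a 136° counterclockwise sweep puts K at bearing 226°, so K = P + 12.8·(cos 226°, sin 226°) = (6.408, -22.01). A1 meets KE tangentially, so PK is at right angles to KE, so KE runs along (−sin 226°, cos 226°); with |KE| = 26.9, E = (25.76, -40.69). Then |QE| = |E − Q| = 48.16.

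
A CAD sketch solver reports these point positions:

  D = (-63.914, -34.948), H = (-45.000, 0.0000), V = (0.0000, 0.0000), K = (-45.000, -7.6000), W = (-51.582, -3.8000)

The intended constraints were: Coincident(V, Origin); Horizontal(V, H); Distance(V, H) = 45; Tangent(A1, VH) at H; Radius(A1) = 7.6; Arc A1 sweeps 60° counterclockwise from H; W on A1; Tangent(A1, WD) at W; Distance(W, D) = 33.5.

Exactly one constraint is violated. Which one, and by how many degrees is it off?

Tangent(A1, WD) at W — off by 8.40°.

V = (0.00, 0.00) ✓; V.y = 0.00, H.y = 0.00 ✓; |VH| = 45.00 ✓; ∠(KH, HV) = 90.00° ✓; |KH| = 7.600 ✓; bearing(K→W) − bearing(K→H) = 60.00° ✓; |KW| = 7.600 ✓; ∠(KW, WD) = 81.60° ✗; |WD| = 33.50 ✓.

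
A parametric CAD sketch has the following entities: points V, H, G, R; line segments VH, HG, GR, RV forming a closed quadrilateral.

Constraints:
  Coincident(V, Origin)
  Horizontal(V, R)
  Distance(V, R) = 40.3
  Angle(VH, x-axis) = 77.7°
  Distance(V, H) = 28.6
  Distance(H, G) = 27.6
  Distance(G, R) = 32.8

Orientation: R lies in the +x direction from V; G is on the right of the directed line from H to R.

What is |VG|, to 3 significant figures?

7.51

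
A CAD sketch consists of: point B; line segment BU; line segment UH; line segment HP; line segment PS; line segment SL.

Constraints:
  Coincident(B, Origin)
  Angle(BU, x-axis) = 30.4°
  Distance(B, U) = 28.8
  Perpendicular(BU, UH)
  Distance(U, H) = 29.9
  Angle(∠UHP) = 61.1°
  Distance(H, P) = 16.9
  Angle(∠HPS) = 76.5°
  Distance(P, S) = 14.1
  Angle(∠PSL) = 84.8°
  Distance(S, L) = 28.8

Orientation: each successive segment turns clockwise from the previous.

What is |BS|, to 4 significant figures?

26.10

∠UHP = 61.1° gives HP at -178.5° from the x-axis; with |HP| = 16.9, P = (23.08, -11.66). ∠HPS = 76.5° gives PS at 78.00° from the x-axis; with |PS| = 14.1, S = (26.01, 2.134). Then |BS| = |S − B| = 26.10.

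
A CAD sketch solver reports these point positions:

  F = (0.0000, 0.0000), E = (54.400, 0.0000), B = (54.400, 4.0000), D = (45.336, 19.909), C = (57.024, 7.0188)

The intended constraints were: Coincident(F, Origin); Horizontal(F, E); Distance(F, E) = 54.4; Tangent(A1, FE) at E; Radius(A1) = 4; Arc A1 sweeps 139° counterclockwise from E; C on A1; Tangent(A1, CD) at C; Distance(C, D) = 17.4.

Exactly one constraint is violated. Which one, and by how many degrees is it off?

Tangent(A1, CD) at C — off by 6.80°.

F = (0.00, 0.00) ✓; F.y = 0.00, E.y = 0.00 ✓; |FE| = 54.40 ✓; ∠(BE, EF) = 90.00° ✓; |BE| = 4.000 ✓; bearing(B→C) − bearing(B→E) = 139.0° ✓; |BC| = 4.000 ✓; ∠(BC, CD) = 96.80° ✗; |CD| = 17.40 ✓.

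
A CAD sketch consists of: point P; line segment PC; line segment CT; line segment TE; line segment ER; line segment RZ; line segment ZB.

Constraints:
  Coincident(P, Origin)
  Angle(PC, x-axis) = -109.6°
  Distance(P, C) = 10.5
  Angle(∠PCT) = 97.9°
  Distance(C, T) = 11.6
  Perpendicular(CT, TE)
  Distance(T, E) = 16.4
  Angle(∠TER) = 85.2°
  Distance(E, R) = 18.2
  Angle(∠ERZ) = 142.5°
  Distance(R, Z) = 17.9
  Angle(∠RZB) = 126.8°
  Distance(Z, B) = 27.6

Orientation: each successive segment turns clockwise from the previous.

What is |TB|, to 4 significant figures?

37.85

P is at the origin; PC runs at -109.6° with length 10.5, so C = (-3.522, -9.892). ∠PCT = 97.9° gives CT at 168.3° from the x-axis; with |CT| = 11.6, T = (-14.88, -7.539). CT ⟂ TE, so TE runs at 78.30°; with |TE| = 16.4, E = (-11.56, 8.520). ∠TER = 85.2° gives ER at -16.50° from the x-axis; with |ER| = 18.2, R = (5.895, 3.351). ∠ERZ = 142.5° gives RZ at -54.00° from the x-axis; with |RZ| = 17.9, Z = (16.42, -11.13). ∠RZB = 126.8° gives ZB at -107.2° from the x-axis; with |ZB| = 27.6, B = (8.255, -37.50). Then |TB| = |B − T| = 37.85.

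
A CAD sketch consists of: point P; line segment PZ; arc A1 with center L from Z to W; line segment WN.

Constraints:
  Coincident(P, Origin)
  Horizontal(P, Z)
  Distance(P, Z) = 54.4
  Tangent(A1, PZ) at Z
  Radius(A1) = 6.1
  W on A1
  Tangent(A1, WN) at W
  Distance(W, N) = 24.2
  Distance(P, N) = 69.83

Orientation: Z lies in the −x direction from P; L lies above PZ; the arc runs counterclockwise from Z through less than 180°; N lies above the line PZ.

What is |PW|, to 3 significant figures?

50.3

P is at the origin; P and Z share the same y with |PZ| = 54.4 and Z on the −x side, so Z = (-54.4, 0.00). A1 meets PZ tangentially, so LZ is at right angles to PZ, so L = Z + (0, 6.1) = (-54.4, 6.10). Since LW ⟂ WN (tangency), |LN| = √(6.1² + 24.2²) = 25.0 regardless of where W sits on A1. So N lies on both circle(P, 69.83) and circle(L, 25.0); the above-PZ intersection is N = (-63.3, 29.4). W is the foot of the tangent from N: W = (-49.4, 9.61).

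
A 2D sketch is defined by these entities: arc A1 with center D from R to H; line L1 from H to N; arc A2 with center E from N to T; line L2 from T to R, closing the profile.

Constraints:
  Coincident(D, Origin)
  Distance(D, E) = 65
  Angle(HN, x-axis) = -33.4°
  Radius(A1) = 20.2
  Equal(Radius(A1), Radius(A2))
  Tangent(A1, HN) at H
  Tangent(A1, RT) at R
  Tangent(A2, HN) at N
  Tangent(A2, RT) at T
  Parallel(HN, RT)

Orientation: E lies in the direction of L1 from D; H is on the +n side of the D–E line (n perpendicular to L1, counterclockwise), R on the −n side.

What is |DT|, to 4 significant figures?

68.07

The slot axis is L1's direction at -33.4°, so u = (cos -33.4°, sin -33.4°) = (0.8348, -0.5505) and n = (−sin -33.4°, cos -33.4°) = (0.5505, 0.8348). D is at the origin and E lies 65.0 along u from D, so E = 65.0·u = (54.27, -35.78). Tangency of A1 to both parallel lines with radius 20.2 puts H and R at D ± 20.2·n: H = (11.12, 16.86), R = (-11.12, -16.86). Equal radii place N and T the same way about E: N = E + 20.2·n = (65.38, -18.92), T = E − 20.2·n = (43.15, -52.65). Then |DT| = |T − D| = 68.07.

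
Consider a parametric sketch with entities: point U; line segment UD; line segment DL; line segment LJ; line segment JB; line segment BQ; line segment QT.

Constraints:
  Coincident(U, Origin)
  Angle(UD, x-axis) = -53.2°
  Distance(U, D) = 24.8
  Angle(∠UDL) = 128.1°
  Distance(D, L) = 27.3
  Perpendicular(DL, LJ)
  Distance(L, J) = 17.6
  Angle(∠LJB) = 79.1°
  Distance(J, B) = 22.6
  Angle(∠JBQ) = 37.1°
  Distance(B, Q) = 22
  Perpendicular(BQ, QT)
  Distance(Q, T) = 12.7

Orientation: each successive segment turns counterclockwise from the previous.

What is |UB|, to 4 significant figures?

21.33

U is at the origin; UD runs at -53.2° with length 24.8, so D = (14.86, -19.86). ∠UDL = 128.1° gives DL at -1.300° from the x-axis; with |DL| = 27.3, L = (42.15, -20.48). DL is perpendicular to LJ, so LJ runs at 88.70°; with |LJ| = 17.6, J = (42.55, -2.882). ∠LJB = 79.1° gives JB at -170.4° from the x-axis; with |JB| = 22.6, B = (20.26, -6.651). Then |UB| = |B − U| = 21.33.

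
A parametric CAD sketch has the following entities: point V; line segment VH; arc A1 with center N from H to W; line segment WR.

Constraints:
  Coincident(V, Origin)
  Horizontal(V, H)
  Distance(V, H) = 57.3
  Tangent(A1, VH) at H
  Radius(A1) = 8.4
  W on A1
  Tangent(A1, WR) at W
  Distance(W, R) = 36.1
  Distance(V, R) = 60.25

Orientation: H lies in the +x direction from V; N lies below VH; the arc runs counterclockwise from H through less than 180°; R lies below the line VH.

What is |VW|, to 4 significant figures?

49.52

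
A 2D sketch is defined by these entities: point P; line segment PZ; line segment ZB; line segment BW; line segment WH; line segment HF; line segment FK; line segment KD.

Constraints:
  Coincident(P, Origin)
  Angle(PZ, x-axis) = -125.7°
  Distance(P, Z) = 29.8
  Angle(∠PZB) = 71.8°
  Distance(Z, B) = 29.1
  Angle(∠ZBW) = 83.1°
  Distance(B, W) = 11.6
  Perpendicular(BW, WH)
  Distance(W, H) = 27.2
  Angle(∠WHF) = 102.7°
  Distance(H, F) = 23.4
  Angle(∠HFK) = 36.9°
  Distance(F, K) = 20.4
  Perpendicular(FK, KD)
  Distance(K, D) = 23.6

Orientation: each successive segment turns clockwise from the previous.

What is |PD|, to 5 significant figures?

19.026

P is at the origin; PZ runs at -125.7° with length 29.8, so Z = (-17.390, -24.200). ∠PZB = 71.8° gives ZB at 126.10° from the x-axis; with |ZB| = 29.1, B = (-34.535, -0.68758). ∠ZBW = 83.1° gives BW at 29.200° from the x-axis; with |BW| = 11.6, W = (-24.409, 4.9716). BW is perpendicular to WH, so WH runs at -60.800°; with |WH| = 27.2, H = (-11.139, -18.772). ∠WHF = 102.7° gives HF at -138.10° from the x-axis; with |HF| = 23.4, F = (-28.556, -34.399). ∠HFK = 36.9° gives FK at 78.800° from the x-axis; with |FK| = 20.4, K = (-24.594, -14.388). The perpendicularity gives KD at right angles to FK, so KD runs at -11.200°; with |KD| = 23.6, D = (-1.4434, -18.972). Then |PD| = |D − P| = 19.026.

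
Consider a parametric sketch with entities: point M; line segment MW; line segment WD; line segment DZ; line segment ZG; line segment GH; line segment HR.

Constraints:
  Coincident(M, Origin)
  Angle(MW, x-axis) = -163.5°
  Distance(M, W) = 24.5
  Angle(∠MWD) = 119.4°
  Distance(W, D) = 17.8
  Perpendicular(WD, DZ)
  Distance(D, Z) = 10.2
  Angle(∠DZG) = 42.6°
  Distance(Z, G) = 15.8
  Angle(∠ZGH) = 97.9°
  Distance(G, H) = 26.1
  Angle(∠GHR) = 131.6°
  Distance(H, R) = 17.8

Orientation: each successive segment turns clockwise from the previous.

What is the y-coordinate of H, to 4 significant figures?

-5.950

M is at the origin; MW runs at -163.5° with length 24.5, so W = (-23.49, -6.958). ∠MWD = 119.4° gives WD at 135.9° from the x-axis; with |WD| = 17.8, D = (-36.27, 5.429). WD is perpendicular to DZ, so DZ runs at 45.90°; with |DZ| = 10.2, Z = (-29.18, 12.75). ∠DZG = 42.6° gives ZG at -91.50° from the x-axis; with |ZG| = 15.8, G = (-29.59, -3.041). ∠ZGH = 97.9° gives GH at -173.6° from the x-axis; with |GH| = 26.1, H = (-55.53, -5.950). So H.y = -5.950.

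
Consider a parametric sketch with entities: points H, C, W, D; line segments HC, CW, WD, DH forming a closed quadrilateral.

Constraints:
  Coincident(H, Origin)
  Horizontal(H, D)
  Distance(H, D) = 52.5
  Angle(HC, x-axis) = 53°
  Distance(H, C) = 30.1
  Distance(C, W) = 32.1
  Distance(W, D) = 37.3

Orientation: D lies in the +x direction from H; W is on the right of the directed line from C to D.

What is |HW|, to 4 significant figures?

17.95

Checks: |CW| = 32.10 ✓; |WD| = 37.30 ✓.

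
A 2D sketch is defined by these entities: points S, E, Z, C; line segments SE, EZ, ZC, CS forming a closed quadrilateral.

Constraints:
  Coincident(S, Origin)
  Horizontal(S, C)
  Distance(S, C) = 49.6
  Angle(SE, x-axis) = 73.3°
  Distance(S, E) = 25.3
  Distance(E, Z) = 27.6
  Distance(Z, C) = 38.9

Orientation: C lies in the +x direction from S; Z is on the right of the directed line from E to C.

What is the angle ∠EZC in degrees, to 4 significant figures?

92.78°

S is at the origin; S and C share the same y with |SC| = 49.6 and C in +x, so C = (49.6, 0). SE runs at 73.3° with |SE| = 25.3, so E = (7.270, 24.23). Z is determined by |EZ| = 27.6 and |ZC| = 38.9 together: it lies at the intersection of circle(E, 27.6) and circle(C, 38.9). With |EC| = 48.78, the foot of the radical line on EC is 16.68 from E and the perpendicular offset is √(27.6² − 16.68²) = 21.99. Taking the right-of-EC solution: Z = (10.83, -3.137).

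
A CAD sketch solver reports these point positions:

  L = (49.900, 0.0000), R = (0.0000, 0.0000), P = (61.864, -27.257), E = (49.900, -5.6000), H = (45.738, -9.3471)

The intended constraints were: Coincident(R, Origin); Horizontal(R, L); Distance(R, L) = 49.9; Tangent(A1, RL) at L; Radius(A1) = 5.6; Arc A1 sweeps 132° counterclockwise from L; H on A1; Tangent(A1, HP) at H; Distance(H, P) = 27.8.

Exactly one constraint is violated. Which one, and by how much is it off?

Distance(H, P) = 27.8 — off by 3.70.

R = (0.00, 0.00) ✓; R.y = 0.00, L.y = 0.00 ✓; |RL| = 49.90 ✓; ∠(EL, LR) = 90.00° ✓; |EL| = 5.600 ✓; bearing(E→H) − bearing(E→L) = 132.0° ✓; |EH| = 5.600 ✓; ∠(EH, HP) = 90.00° ✓; |HP| = 24.10 ✗.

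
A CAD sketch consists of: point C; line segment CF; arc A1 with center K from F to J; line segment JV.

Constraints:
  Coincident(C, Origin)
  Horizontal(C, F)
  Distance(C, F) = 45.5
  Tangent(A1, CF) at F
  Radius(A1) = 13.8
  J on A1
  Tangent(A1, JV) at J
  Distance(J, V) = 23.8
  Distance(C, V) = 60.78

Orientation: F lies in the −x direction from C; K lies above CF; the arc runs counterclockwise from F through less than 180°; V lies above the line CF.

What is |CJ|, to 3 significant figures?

39.0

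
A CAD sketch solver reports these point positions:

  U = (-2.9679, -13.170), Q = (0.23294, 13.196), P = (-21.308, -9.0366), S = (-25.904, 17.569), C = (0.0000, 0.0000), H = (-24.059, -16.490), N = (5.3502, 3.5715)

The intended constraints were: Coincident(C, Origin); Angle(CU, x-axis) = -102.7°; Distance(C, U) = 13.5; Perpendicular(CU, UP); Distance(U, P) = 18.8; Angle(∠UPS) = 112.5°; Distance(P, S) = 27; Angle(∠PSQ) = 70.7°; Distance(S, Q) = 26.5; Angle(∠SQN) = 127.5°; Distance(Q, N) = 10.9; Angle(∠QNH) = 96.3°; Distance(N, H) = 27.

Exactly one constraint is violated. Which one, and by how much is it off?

Distance(N, H) = 27 — off by 8.60.

C = (0.00, 0.00) ✓; CU at -102.7° ✓; |CU| = 13.50 ✓; ∠(CU, UP) = 90.00° ✓; |UP| = 18.80 ✓; ∠UPS = 112.5° ✓; |PS| = 27.00 ✓; ∠PSQ = 70.70° ✓; |SQ| = 26.50 ✓; ∠SQN = 127.5° ✓; |QN| = 10.90 ✓; ∠QNH = 96.30° ✓; |NH| = 35.60 ✗.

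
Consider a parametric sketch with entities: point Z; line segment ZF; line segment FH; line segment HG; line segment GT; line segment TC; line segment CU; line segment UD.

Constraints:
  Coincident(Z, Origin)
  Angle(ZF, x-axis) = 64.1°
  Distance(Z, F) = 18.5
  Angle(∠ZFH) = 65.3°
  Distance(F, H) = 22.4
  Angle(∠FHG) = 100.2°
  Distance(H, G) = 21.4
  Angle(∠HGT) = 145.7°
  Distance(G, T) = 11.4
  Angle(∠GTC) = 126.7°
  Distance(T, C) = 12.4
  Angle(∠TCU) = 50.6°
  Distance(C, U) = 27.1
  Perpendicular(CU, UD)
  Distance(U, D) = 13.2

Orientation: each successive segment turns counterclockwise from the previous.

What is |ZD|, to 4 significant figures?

25.72

Z is at the origin; ZF runs at 64.1° with length 18.5, so F = (8.081, 16.64). ∠ZFH = 65.3° gives FH at 178.8° from the x-axis; with |FH| = 22.4, H = (-14.31, 17.11). ∠FHG = 100.2° gives HG at -101.4° from the x-axis; with |HG| = 21.4, G = (-18.54, -3.867). ∠HGT = 145.7° gives GT at -67.10° from the x-axis; with |GT| = 11.4, T = (-14.11, -14.37). ∠GTC = 126.7° gives TC at -13.80° from the x-axis; with |TC| = 12.4, C = (-2.066, -17.33). ∠TCU = 50.6° gives CU at 115.6° from the x-axis; with |CU| = 27.1, U = (-13.78, 7.113). CU ⟂ UD, so UD runs at -154.4°; with |UD| = 13.2, D = (-25.68, 1.410). Then |ZD| = |D − Z| = 25.72.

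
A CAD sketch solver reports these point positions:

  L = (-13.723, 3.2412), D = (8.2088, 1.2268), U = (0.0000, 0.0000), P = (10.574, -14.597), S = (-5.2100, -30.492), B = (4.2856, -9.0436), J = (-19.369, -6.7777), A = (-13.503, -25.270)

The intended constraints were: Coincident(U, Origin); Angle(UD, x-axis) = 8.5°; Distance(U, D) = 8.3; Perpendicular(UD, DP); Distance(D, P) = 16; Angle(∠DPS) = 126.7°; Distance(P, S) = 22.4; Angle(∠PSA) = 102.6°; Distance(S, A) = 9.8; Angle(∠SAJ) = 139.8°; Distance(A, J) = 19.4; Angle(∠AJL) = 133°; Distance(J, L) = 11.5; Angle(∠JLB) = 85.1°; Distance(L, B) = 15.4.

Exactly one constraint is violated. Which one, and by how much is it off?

Distance(L, B) = 15.4 — off by 6.40.

U = (0.00, 0.00) ✓; UD at 8.500° ✓; |UD| = 8.300 ✓; ∠(UD, DP) = 90.00° ✓; |DP| = 16.00 ✓; ∠DPS = 126.7° ✓; |PS| = 22.40 ✓; ∠PSA = 102.6° ✓; |SA| = 9.800 ✓; ∠SAJ = 139.8° ✓; |AJ| = 19.40 ✓; ∠AJL = 133.0° ✓; |JL| = 11.50 ✓; ∠JLB = 85.10° ✓; |LB| = 21.80 ✗.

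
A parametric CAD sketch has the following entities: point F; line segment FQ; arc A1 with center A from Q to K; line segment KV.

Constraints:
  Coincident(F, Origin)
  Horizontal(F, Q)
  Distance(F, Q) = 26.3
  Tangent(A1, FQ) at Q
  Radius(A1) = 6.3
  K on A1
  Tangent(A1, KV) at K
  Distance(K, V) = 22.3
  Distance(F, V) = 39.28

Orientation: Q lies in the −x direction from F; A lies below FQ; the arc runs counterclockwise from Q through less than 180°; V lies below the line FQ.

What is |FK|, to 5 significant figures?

33.336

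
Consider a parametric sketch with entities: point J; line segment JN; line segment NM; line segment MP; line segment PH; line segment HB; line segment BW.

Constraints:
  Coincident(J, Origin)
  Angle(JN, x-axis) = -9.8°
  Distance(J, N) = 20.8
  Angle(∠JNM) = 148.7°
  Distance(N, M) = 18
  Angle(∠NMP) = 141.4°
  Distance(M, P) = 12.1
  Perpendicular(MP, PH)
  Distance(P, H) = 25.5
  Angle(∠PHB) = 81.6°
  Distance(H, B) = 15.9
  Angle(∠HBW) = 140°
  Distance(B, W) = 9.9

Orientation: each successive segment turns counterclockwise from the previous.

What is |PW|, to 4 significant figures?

27.32

∠PHB = 81.6° gives HB at -111.5° from the x-axis; with |HB| = 15.9, B = (15.34, 11.46). ∠HBW = 140.0° gives BW at -71.50° from the x-axis; with |BW| = 9.9, W = (18.48, 2.076). Then |PW| = |W − P| = 27.32.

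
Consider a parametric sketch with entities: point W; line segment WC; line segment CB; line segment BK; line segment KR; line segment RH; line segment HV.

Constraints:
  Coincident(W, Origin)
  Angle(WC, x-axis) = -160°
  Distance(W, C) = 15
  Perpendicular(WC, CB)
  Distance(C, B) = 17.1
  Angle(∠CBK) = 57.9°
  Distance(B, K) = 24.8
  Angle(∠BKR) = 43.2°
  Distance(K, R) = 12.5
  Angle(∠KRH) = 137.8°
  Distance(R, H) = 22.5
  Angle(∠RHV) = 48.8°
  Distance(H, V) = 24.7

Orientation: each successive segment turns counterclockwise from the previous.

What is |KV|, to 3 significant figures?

18.5

∠KRH = 137.8° gives RH at -129° from the x-axis; with |RH| = 22.5, H = (-19.5, -21.1). ∠RHV = 48.8° gives HV at 2.30° from the x-axis; with |HV| = 24.7, V = (5.19, -20.1). Then |KV| = |V − K| = 18.5.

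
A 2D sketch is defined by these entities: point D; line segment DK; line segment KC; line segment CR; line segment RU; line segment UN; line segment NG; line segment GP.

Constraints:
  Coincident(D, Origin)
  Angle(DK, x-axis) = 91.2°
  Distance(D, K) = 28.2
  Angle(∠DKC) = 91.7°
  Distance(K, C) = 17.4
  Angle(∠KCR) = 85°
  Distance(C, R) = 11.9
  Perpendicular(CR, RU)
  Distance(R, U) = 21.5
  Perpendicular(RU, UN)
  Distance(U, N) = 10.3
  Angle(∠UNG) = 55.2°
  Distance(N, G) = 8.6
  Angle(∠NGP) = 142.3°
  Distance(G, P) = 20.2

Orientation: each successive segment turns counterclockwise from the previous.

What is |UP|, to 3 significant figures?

19.1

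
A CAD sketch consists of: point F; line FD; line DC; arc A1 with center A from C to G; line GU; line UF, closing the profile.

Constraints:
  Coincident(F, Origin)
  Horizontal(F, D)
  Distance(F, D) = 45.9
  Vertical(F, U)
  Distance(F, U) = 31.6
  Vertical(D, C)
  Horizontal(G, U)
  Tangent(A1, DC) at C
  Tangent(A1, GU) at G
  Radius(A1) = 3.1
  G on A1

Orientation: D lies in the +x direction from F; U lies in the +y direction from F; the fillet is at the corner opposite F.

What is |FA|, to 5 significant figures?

51.421

F is at the origin; FD is horizontal with |FD| = 45.9 and D on the +x side, so D = (45.900, 0.0000). FU is vertical with |FU| = 31.6 and U on the +y side, so U = (0.0000, 31.600). The virtual corner opposite F is at (45.900, 31.600). A1 meets DC tangentially, so AC is at right angles to DC and the tangent condition forces AG to be normal to GU, with radius 3.1, so the center A sits 3.1 in from both sides at A = (42.800, 28.500). Then |FA| = |A − F| = 51.421.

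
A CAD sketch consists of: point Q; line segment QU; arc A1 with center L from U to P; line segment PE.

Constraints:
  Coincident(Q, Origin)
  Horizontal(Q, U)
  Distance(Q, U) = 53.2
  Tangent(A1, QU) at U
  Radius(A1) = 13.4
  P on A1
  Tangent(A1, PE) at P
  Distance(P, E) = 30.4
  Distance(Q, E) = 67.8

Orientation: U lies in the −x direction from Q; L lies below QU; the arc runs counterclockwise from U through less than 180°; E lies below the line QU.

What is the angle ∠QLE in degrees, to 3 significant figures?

97.6°

Q is at the origin; QU is horizontal with |QU| = 53.2 and U on the −x side, so U = (-53.2, 0.00). Since A1 is tangent to QU there, LU ⟂ QU, so L = U + (0, -13.4) = (-53.2, -13.4). Since LP ⟂ PE (tangency), |LE| = √(13.4² + 30.4²) = 33.2 regardless of where P sits on A1. So E lies on both circle(Q, 67.8) and circle(L, 33.2); the below-QU intersection is E = (-49.4, -46.4). P is the foot of the tangent from E: P = (-64.8, -20.2).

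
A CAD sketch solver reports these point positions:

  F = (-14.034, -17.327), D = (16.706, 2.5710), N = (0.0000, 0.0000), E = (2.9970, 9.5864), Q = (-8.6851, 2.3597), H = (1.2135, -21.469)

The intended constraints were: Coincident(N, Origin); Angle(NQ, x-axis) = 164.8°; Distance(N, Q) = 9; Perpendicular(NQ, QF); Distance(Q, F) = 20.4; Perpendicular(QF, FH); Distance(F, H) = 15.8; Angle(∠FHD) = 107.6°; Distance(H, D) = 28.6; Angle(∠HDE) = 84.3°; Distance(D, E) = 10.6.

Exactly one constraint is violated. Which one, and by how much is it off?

Distance(D, E) = 10.6 — off by 4.80.

N = (0.00, 0.00) ✓; NQ at 164.8° ✓; |NQ| = 9.000 ✓; ∠(NQ, QF) = 90.00° ✓; |QF| = 20.40 ✓; ∠(QF, FH) = 90.00° ✓; |FH| = 15.80 ✓; ∠FHD = 107.6° ✓; |HD| = 28.60 ✓; ∠HDE = 84.30° ✓; |DE| = 15.40 ✗.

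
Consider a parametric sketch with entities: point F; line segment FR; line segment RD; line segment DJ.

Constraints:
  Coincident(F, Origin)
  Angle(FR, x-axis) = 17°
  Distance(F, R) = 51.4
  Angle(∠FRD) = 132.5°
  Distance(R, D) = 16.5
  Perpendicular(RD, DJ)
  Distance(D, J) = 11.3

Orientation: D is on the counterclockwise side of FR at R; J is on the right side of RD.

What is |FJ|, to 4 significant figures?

71.02

∠FRD = 132.5°, so RD runs at 17.0° + (180° − 132.5°) = 64.50° from the x-axis; with |RD| = 16.5, D = R + 16.5·(cos 64.50°, sin 64.50°) = (56.26, 29.92). RD ⟂ DJ; with |DJ| = 11.3 on the right of RD, J = D + 11.3·(0.9026, -0.4305) = (66.46, 25.06). Then |FJ| = |J − F| = 71.02.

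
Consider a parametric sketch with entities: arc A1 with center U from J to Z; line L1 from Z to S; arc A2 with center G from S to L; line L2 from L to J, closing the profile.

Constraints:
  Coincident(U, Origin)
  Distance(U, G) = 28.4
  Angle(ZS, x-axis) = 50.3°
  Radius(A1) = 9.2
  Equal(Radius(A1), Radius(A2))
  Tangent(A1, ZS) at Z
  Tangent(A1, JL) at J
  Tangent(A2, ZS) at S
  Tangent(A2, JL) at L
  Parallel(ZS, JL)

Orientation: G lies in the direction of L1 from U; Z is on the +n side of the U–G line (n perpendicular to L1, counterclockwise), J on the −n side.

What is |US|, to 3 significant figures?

29.9

The slot axis is L1's direction at 50.3°, so u = (cos 50.3°, sin 50.3°) = (0.639, 0.769) and n = (−sin 50.3°, cos 50.3°) = (-0.769, 0.639). U is at the origin and G lies 28.4 along u from U, so G = 28.4·u = (18.1, 21.9). Tangency of A1 to both parallel lines with radius 9.2 puts Z and J at U ± 9.2·n: Z = (-7.08, 5.88), J = (7.08, -5.88). Equal radii place S and L the same way about G: S = G + 9.2·n = (11.1, 27.7), L = G − 9.2·n = (25.2, 16.0). Then |US| = |S − U| = 29.9.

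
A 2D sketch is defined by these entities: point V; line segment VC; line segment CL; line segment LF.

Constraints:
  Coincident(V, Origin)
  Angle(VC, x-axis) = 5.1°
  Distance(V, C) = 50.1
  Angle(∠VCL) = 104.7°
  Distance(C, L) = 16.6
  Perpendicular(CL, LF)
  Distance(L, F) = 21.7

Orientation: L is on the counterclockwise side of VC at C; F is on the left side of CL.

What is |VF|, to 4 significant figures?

39.69

V is at the origin; VC runs at 5.1° with length 50.1, so C = 50.1·(cos 5.1°, sin 5.1°) = (49.90, 4.454). ∠VCL = 104.7°, so CL runs at 5.1° + (180° − 104.7°) = 80.40° from the x-axis; with |CL| = 16.6, L = C + 16.6·(cos 80.40°, sin 80.40°) = (52.67, 20.82). CL is perpendicular to LF; with |LF| = 21.7 on the left of CL, F = L + 21.7·(-0.9860, 0.1668) = (31.27, 24.44). Then |VF| = |F − V| = 39.69.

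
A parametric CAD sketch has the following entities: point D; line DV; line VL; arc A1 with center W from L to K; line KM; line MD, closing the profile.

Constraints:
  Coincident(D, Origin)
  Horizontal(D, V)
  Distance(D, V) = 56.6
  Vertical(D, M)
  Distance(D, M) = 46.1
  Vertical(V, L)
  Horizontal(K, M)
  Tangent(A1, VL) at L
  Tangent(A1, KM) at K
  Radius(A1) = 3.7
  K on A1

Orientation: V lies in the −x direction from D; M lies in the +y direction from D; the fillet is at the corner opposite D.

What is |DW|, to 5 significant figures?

67.795

D and M share the same x with |DM| = 46.1 and M on the +y side, so M = (0.0000, 46.100). The virtual corner opposite D is at (-56.600, 46.100). A1 meets VL tangentially, so WL is at right angles to VL and tangency of A1 to KM means the radius WK is perpendicular to KM, with radius 3.7, so the center W sits 3.7 in from both sides at W = (-52.900, 42.400). Then |DW| = |W − D| = 67.795.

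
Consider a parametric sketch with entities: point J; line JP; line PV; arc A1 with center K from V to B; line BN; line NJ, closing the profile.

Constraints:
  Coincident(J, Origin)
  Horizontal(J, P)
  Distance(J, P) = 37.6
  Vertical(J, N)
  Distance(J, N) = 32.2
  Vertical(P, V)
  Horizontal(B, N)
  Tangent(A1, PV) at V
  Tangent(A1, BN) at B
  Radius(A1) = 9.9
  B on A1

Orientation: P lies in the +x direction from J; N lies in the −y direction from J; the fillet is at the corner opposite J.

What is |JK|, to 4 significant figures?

35.56

J and N share the same x with |JN| = 32.2 and N on the −y side, so N = (0.000, -32.20). The virtual corner opposite J is at (37.60, -32.20). Since A1 is tangent to PV there, KV ⟂ PV and the tangent condition forces KB to be normal to BN, with radius 9.9, so the center K sits 9.9 in from both sides at K = (27.70, -22.30). Then |JK| = |K − J| = 35.56.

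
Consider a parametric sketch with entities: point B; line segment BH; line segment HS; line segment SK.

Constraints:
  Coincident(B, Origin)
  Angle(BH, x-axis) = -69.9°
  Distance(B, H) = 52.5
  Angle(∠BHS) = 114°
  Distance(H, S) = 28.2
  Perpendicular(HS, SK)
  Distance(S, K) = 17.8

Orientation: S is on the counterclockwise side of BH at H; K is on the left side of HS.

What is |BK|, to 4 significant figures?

58.01

B is at the origin; BH runs at -69.9° with length 52.5, so H = 52.5·(cos -69.9°, sin -69.9°) = (18.04, -49.30). ∠BHS = 114.0°, so HS runs at -69.9° + (180° − 114.0°) = -3.900° from the x-axis; with |HS| = 28.2, S = H + 28.2·(cos -3.900°, sin -3.900°) = (46.18, -51.22). The perpendicularity gives SK at right angles to HS; with |SK| = 17.8 on the left of HS, K = S + 17.8·(0.06802, 0.9977) = (47.39, -33.46). Then |BK| = |K − B| = 58.01.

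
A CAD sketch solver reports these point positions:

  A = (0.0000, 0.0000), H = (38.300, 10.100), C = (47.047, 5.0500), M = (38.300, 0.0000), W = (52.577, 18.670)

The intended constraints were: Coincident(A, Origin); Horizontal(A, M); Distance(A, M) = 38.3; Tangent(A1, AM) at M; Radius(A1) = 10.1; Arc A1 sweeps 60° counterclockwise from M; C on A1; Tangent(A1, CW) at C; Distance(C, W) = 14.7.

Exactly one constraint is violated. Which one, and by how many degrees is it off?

Tangent(A1, CW) at C — off by 7.90°.

A = (0.00, 0.00) ✓; A.y = 0.00, M.y = 0.00 ✓; |AM| = 38.30 ✓; ∠(HM, MA) = 90.00° ✓; |HM| = 10.10 ✓; bearing(H→C) − bearing(H→M) = 60.00° ✓; |HC| = 10.10 ✓; ∠(HC, CW) = 82.10° ✗; |CW| = 14.70 ✓.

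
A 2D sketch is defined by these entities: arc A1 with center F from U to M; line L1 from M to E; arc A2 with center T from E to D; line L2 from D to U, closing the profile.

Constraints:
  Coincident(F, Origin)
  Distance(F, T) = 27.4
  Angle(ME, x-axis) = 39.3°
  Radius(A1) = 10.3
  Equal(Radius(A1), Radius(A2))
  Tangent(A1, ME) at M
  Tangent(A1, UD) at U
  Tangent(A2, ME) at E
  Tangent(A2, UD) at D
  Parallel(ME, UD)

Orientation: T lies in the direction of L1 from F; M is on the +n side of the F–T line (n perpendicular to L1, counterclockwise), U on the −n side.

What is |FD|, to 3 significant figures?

29.3

The slot axis is L1's direction at 39.3°, so u = (cos 39.3°, sin 39.3°) = (0.774, 0.633) and n = (−sin 39.3°, cos 39.3°) = (-0.633, 0.774). F is at the origin and T lies 27.4 along u from F, so T = 27.4·u = (21.2, 17.4). Tangency of A1 to both parallel lines with radius 10.3 puts M and U at F ± 10.3·n: M = (-6.52, 7.97), U = (6.52, -7.97). Equal radii place E and D the same way about T: E = T + 10.3·n = (14.7, 25.3), D = T − 10.3·n = (27.7, 9.38). Then |FD| = |D − F| = 29.3.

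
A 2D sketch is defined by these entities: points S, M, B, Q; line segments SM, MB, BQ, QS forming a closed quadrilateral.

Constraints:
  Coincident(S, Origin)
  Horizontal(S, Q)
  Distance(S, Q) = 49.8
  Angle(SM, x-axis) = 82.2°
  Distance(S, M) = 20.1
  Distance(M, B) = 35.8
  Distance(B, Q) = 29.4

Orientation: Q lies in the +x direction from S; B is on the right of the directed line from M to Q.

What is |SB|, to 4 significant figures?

24.40

Checks: |MB| = 35.80 ✓; |BQ| = 29.40 ✓.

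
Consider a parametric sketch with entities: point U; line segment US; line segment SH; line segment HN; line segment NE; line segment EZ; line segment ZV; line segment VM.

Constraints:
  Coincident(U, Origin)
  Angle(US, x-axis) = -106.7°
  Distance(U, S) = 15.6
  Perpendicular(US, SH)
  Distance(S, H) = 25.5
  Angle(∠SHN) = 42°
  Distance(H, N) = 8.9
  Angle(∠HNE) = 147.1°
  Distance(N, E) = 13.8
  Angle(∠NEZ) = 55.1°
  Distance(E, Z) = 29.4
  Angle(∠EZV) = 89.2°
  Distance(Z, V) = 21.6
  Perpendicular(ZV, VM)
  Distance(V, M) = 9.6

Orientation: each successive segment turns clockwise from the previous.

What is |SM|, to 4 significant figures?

33.07

U is at the origin; US runs at -106.7° with length 15.6, so S = (-4.483, -14.94). US is perpendicular to SH, so SH runs at 163.3°; with |SH| = 25.5, H = (-28.91, -7.614). ∠SHN = 42.0° gives HN at 25.30° from the x-axis; with |HN| = 8.9, N = (-20.86, -3.811). ∠HNE = 147.1° gives NE at -7.600° from the x-axis; with |NE| = 13.8, E = (-7.182, -5.636). ∠NEZ = 55.1° gives EZ at -132.5° from the x-axis; with |EZ| = 29.4, Z = (-27.04, -27.31). ∠EZV = 89.2° gives ZV at 136.7° from the x-axis; with |ZV| = 21.6, V = (-42.76, -12.50). ZV is perpendicular to VM, so VM runs at 46.70°; with |VM| = 9.6, M = (-36.18, -5.512). Then |SM| = |M − S| = 33.07.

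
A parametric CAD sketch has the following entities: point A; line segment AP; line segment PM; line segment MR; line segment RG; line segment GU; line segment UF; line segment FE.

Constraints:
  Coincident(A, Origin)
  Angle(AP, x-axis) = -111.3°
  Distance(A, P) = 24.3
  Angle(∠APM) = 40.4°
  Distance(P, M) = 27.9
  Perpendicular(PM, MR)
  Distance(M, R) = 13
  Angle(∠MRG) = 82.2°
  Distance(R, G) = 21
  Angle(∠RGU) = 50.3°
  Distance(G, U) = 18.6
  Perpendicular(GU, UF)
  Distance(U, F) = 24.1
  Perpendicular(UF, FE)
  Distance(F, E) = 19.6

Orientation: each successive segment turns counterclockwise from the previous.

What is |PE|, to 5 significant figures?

36.471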